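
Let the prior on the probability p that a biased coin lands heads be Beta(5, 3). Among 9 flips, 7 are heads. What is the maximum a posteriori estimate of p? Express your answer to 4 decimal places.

Prior: Beta(5, 3).
Data: 7 successes in 9 trials. The binomial likelihood contributes p^7(1−p)^2, so the posterior is Beta(5+7, 3+2) = Beta(12, 5).
For Beta(a, b) with a, b > 1 the mode is (a−1)/(a+b−2) = 11/15 ≈ 0.7333.

p̂_MAP = 0.7333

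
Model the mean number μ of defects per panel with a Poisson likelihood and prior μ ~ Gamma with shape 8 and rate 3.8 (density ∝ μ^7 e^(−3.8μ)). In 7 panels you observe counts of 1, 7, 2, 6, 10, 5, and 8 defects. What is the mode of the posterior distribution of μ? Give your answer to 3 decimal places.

Σxᵢ = 1+7+2+6+10+5+8 = 39, with n = 7.
Posterior ∝ μ^7e^(−3.8μ) · μ^39e^(−7μ) = μ^46e^(−10.8μ), i.e. Gamma(shape=47, rate=10.8).
The mode of a Gamma(a, b) with a ≥ 1 (shape–rate) is (a−1)/b = 46/10.8 ≈ 4.259.

μ̂_MAP = 4.259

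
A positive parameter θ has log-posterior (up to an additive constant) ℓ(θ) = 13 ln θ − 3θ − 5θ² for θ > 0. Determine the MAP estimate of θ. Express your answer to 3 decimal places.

ℓ'(θ) = 13/θ − 3 − 10θ. Setting this to zero and multiplying by θ: 10θ² + 3θ − 13 = 0.
θ = (−3 + √(3² + 4·10·13)) / (2·10) = (−3 + √529) / 20 = (−3 + 23)/20 = 1.
ℓ''(θ) = −13/θ² − 10 < 0, confirming a maximum.

θ̂_MAP = 1.000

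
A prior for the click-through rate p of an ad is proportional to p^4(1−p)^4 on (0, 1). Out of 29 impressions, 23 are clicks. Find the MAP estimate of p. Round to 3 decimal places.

The prior density ∝ p^4(1−p)^4 is the kernel of Beta(5, 5).
Data: 23 successes in 29 trials. The binomial likelihood contributes p^23(1−p)^6, so the posterior is Beta(5+23, 5+6) = Beta(28, 11).
For Beta(a, b) with a, b > 1 the mode is (a−1)/(a+b−2) = 27/37 ≈ 0.730.

p̂_MAP = 0.730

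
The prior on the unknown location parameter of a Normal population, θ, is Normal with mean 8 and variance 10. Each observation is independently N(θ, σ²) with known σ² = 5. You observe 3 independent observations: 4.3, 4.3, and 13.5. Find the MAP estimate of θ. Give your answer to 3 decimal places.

θ̂_MAP = 7.457

n = 3; x̄ = (4.3 + 4.3 + 13.5)/3 = 22.1/3 = 221/30 ≈ 7.3667.
For a Normal prior and Normal likelihood with known variance, the posterior is Normal; its mode equals its mean, the precision-weighted average.
Prior precision 1/σ₀² = 1/10 = 0.1; data precision n/σ² = 3/5 = 0.6.
θ̂ = (0.1·8 + 0.6·(221/30)) / (0.1 + 0.6) = 5.22/0.7 = 261/35 ≈ 7.457.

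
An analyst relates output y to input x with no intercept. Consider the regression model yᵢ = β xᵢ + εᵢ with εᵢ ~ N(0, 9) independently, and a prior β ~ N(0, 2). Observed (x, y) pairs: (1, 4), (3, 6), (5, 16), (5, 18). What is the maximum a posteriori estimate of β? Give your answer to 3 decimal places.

β̂_MAP = 2.977

log p(β | y) = −Σ(yᵢ − βxᵢ)²/(2·9) − β²/(2·2) + const.
Setting the derivative to zero: Σxᵢ(yᵢ − βxᵢ)/9 − β/2 = 0, so β = Σxᵢyᵢ / (Σxᵢ² + σ²/τ²).
Σxᵢyᵢ = 1·4 + 3·6 + 5·16 + 5·18 = 192; Σxᵢ² = 60; σ²/τ² = 4.5.
β̂_MAP = 192 / (60 + 4.5) = 192/64.5 ≈ 2.977.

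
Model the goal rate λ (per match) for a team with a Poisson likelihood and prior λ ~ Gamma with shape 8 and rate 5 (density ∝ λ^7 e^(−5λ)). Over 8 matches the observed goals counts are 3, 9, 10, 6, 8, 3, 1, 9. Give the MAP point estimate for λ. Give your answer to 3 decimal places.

Σxᵢ = 3+9+10+6+8+3+1+9 = 49, with n = 8.
Posterior ∝ λ^7e^(−5λ) · λ^49e^(−8λ) = λ^56e^(−13λ), i.e. Gamma(shape=57, rate=13).
The mode of a Gamma(a, b) with a ≥ 1 (shape–rate) is (a−1)/b = 56/13 ≈ 4.308.

λ̂_MAP = 4.308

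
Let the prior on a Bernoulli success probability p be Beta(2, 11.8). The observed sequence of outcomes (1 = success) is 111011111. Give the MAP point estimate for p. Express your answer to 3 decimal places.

p̂_MAP = 0.433

Prior: Beta(2, 11.8).
Data: 8 successes in 9 trials (from the sequence). The binomial likelihood contributes p^8(1−p)^1, so the posterior is Beta(2+8, 11.8+1) = Beta(10, 12.8).
For Beta(a, b) with a, b > 1 the mode is (a−1)/(a+b−2) = 9/20.8 ≈ 0.433.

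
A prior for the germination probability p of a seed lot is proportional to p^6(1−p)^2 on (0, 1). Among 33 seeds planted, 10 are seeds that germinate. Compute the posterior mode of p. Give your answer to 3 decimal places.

p̂_MAP = 0.390

The prior density ∝ p^6(1−p)^2 is the kernel of Beta(7, 3).
Data: 10 successes in 33 trials. The binomial likelihood contributes p^10(1−p)^23, so the posterior is Beta(7+10, 3+23) = Beta(17, 26).
For Beta(a, b) with a, b > 1 the mode is (a−1)/(a+b−2) = 16/41 ≈ 0.390.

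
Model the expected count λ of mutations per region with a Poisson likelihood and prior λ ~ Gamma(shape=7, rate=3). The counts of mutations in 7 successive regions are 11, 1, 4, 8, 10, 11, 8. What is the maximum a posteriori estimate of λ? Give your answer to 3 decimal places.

Σxᵢ = 11+1+4+8+10+11+8 = 53, with n = 7.
Posterior ∝ λ^6e^(−3λ) · λ^53e^(−7λ) = λ^59e^(−10λ), i.e. Gamma(shape=60, rate=10).
The mode of a Gamma(a, b) with a ≥ 1 (shape–rate) is (a−1)/b = 59/10 ≈ 5.900.

λ̂_MAP = 5.900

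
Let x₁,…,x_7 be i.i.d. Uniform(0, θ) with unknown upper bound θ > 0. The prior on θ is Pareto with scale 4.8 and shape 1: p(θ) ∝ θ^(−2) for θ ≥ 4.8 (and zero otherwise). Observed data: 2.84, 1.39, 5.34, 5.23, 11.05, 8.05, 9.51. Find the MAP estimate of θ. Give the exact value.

The Uniform(0, θ) likelihood is θ^(−n) for θ ≥ max(xᵢ), zero otherwise. Here max(xᵢ) = 11.05.
Posterior ∝ θ^(−2) · θ^(−7) = θ^(−9) on θ ≥ max(4.8, 11.05) = 11.05.
This density is strictly decreasing in θ, so the posterior mode lies at the lower boundary of the support.

θ̂_MAP = 11.05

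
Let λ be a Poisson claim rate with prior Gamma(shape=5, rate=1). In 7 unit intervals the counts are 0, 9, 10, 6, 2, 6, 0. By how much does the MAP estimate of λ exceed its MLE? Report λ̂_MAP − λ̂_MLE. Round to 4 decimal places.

MAP − MLE = -0.0893

Σxᵢ = 33. Posterior is Gamma(38, 8); MAP = (38−1)/8 = 37/8 ≈ 4.62500.
MLE = x̄ = 33/7 ≈ 4.71429.
Difference = 37/8 − 33/7 = -5/56 ≈ -0.0893.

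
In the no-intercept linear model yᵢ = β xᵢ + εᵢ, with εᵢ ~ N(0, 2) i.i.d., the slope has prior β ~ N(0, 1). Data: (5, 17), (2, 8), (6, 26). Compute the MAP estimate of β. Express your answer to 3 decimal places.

log p(β | y) = −Σ(yᵢ − βxᵢ)²/(2·2) − β²/(2·1) + const.
Setting the derivative to zero: Σxᵢ(yᵢ − βxᵢ)/2 − β/1 = 0, so β = Σxᵢyᵢ / (Σxᵢ² + σ²/τ²).
Σxᵢyᵢ = 5·17 + 2·8 + 6·26 = 257; Σxᵢ² = 65; σ²/τ² = 2.
β̂_MAP = 257 / (65 + 2) = 257/67 ≈ 3.836.

β̂_MAP = 3.836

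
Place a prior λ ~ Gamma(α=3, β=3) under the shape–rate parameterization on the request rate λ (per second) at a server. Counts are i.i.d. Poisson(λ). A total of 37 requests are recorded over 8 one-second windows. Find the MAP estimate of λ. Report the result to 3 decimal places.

λ̂_MAP = 3.545

Σxᵢ = 37, n = 8.
Posterior ∝ λ^2e^(−3λ) · λ^37e^(−8λ) = λ^39e^(−11λ), i.e. Gamma(shape=40, rate=11).
The mode of a Gamma(a, b) with a ≥ 1 (shape–rate) is (a−1)/b = 39/11 ≈ 3.545.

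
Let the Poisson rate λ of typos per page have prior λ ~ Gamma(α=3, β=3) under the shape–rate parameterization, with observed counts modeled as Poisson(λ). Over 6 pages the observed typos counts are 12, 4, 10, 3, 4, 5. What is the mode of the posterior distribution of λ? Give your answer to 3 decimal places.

λ̂_MAP = 4.444

Σxᵢ = 12+4+10+3+4+5 = 38, with n = 6.
Posterior ∝ λ^2e^(−3λ) · λ^38e^(−6λ) = λ^40e^(−9λ), i.e. Gamma(shape=41, rate=9).
The mode of a Gamma(a, b) with a ≥ 1 (shape–rate) is (a−1)/b = 40/9 ≈ 4.444.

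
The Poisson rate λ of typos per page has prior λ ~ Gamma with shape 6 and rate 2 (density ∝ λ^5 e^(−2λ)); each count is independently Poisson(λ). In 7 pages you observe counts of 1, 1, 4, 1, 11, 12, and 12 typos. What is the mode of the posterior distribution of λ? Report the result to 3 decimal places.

Σxᵢ = 1+1+4+1+11+12+12 = 42, with n = 7.
Posterior ∝ λ^5e^(−2λ) · λ^42e^(−7λ) = λ^47e^(−9λ), i.e. Gamma(shape=48, rate=9).
The mode of a Gamma(a, b) with a ≥ 1 (shape–rate) is (a−1)/b = 47/9 ≈ 5.222.

λ̂_MAP = 5.222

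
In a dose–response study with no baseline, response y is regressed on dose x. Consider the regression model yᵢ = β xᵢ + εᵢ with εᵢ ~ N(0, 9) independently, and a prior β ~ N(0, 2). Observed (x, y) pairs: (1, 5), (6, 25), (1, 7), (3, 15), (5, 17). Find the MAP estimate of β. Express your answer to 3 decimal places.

β̂_MAP = 3.817

log p(β | y) = −Σ(yᵢ − βxᵢ)²/(2·9) − β²/(2·2) + const.
Setting the derivative to zero: Σxᵢ(yᵢ − βxᵢ)/9 − β/2 = 0, so β = Σxᵢyᵢ / (Σxᵢ² + σ²/τ²).
Σxᵢyᵢ = 1·5 + 6·25 + 1·7 + 3·15 + 5·17 = 292; Σxᵢ² = 72; σ²/τ² = 4.5.
β̂_MAP = 292 / (72 + 4.5) = 292/76.5 ≈ 3.817.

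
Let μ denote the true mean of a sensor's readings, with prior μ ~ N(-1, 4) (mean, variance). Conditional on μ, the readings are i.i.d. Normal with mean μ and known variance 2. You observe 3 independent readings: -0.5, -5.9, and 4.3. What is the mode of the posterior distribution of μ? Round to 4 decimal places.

n = 3; x̄ = ((-0.5) + (-5.9) + 4.3)/3 = -2.1/3 = -0.7.
For a Normal prior and Normal likelihood with known variance, the posterior is Normal; its mode equals its mean, the precision-weighted average.
Prior precision 1/σ₀² = 1/4 = 0.25; data precision n/σ² = 3/2 = 1.5.
μ̂ = (0.25·(-1) + 1.5·(-0.7)) / (0.25 + 1.5) = (-1.3)/1.75 = -26/35 ≈ -0.7429.

μ̂_MAP = -0.7429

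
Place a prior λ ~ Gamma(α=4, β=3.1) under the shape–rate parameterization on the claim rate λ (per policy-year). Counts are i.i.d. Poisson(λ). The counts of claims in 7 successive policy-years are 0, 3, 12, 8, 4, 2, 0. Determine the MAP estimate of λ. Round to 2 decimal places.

λ̂_MAP = 3.17

Σxᵢ = 0+3+12+8+4+2+0 = 29, with n = 7.
Posterior ∝ λ^3e^(−3.1λ) · λ^29e^(−7λ) = λ^32e^(−10.1λ), i.e. Gamma(shape=33, rate=10.1).
The mode of a Gamma(a, b) with a ≥ 1 (shape–rate) is (a−1)/b = 32/10.1 ≈ 3.17.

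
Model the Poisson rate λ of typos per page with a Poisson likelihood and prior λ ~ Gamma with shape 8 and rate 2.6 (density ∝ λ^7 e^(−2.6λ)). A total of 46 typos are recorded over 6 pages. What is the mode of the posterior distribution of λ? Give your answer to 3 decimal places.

Σxᵢ = 46, n = 6.
Posterior ∝ λ^7e^(−2.6λ) · λ^46e^(−6λ) = λ^53e^(−8.6λ), i.e. Gamma(shape=54, rate=8.6).
The mode of a Gamma(a, b) with a ≥ 1 (shape–rate) is (a−1)/b = 53/8.6 ≈ 6.163.

λ̂_MAP = 6.163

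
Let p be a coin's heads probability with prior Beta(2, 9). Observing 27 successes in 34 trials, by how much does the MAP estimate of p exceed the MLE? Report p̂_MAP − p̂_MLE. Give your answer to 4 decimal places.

Posterior is Beta(29, 16); MAP = (29−1)/(45−2) = 28/43 ≈ 0.65116.
MLE ignores the prior: p̂_MLE = k/n = 27/34 ≈ 0.79412.
Difference = 28/43 − 27/34 = -209/1462 ≈ -0.1430.

MAP − MLE = -0.1430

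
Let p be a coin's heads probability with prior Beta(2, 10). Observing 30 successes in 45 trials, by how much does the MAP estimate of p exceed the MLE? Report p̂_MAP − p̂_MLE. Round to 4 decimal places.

MAP − MLE = -0.1030

Posterior is Beta(32, 25); MAP = (32−1)/(57−2) = 31/55 ≈ 0.56364.
MLE ignores the prior: p̂_MLE = k/n = 30/45 ≈ 0.66667.
Difference = 31/55 − 30/45 = -17/165 ≈ -0.1030.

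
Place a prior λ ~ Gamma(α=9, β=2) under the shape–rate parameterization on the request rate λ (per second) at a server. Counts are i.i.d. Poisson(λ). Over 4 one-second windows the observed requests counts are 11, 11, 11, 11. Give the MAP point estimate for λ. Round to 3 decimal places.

λ̂_MAP = 8.667

Σxᵢ = 11+11+11+11 = 44, with n = 4.
Posterior ∝ λ^8e^(−2λ) · λ^44e^(−4λ) = λ^52e^(−6λ), i.e. Gamma(shape=53, rate=6).
The mode of a Gamma(a, b) with a ≥ 1 (shape–rate) is (a−1)/b = 52/6 ≈ 8.667.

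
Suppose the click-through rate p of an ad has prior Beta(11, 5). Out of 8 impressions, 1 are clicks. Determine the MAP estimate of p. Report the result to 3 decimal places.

p̂_MAP = 0.500

Prior: Beta(11, 5).
Data: 1 success in 8 trials. The binomial likelihood contributes p(1−p)^7, so the posterior is Beta(11+1, 5+7) = Beta(12, 12).
For Beta(a, b) with a, b > 1 the mode is (a−1)/(a+b−2) = 11/22 ≈ 0.500.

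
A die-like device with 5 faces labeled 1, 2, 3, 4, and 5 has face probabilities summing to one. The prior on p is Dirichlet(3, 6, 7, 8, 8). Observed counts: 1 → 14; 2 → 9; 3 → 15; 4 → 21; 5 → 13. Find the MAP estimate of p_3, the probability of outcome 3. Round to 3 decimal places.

MAP estimate: 0.212

The posterior is Dirichlet(αᵢ + nᵢ) = Dirichlet(17, 15, 22, 29, 21).
For a Dirichlet(a₁,…,a_K) with all aᵢ > 1, the mode has j-th component (aⱼ − 1)/(Σaᵢ − K).
Here Σaᵢ = 104 and K = 5, so p_3 = (22 − 1)/(104 − 5) = 21/99 ≈ 0.212.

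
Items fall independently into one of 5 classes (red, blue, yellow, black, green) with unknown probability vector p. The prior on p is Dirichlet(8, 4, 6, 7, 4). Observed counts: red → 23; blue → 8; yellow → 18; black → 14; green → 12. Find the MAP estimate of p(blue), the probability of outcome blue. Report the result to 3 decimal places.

The posterior is Dirichlet(αᵢ + nᵢ) = Dirichlet(31, 12, 24, 21, 16).
For a Dirichlet(a₁,…,a_K) with all aᵢ > 1, the mode has j-th component (aⱼ − 1)/(Σaᵢ − K).
Here Σaᵢ = 104 and K = 5, so p(blue) = (12 − 1)/(104 − 5) = 11/99 ≈ 0.111.

MAP estimate of p(blue) = 0.111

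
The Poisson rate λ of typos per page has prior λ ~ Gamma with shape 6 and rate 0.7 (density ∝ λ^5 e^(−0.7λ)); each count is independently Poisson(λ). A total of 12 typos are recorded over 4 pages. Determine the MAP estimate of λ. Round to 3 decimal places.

λ̂_MAP = 3.617

Σxᵢ = 12, n = 4.
Posterior ∝ λ^5e^(−0.7λ) · λ^12e^(−4λ) = λ^17e^(−4.7λ), i.e. Gamma(shape=18, rate=4.7).
The mode of a Gamma(a, b) with a ≥ 1 (shape–rate) is (a−1)/b = 17/4.7 ≈ 3.617.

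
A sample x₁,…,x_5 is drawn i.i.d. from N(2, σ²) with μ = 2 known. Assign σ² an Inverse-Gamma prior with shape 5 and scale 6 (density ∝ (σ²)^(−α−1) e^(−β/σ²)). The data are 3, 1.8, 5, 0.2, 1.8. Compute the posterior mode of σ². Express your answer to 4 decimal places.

σ̂²_MAP = 1.4894

Sum of squared deviations about the known mean: SS = (3−2)² + (1.8−2)² + (5−2)² + (0.2−2)² + (1.8−2)² = 13.32.
The Normal likelihood contributes (σ²)^(−n/2) exp(−SS/(2σ²)), so the posterior is Inverse-Gamma(α + n/2, β + SS/2) = Inverse-Gamma(7.5, 12.66).
The mode of Inverse-Gamma(a, b) is b/(a+1) = 12.66/8.5 ≈ 1.4894.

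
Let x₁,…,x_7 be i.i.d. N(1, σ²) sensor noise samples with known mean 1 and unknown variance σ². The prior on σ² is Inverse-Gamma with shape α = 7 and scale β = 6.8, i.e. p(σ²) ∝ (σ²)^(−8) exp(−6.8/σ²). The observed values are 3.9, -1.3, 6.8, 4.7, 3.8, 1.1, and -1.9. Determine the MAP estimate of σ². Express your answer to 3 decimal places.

Sum of squared deviations about the known mean: SS = (3.9−1)² + (-1.3−1)² + (6.8−1)² + (4.7−1)² + (3.8−1)² + (1.1−1)² + (-1.9−1)² = 77.29.
The Normal likelihood contributes (σ²)^(−n/2) exp(−SS/(2σ²)), so the posterior is Inverse-Gamma(α + n/2, β + SS/2) = Inverse-Gamma(10.5, 45.445).
The mode of Inverse-Gamma(a, b) is b/(a+1) = 45.445/11.5 ≈ 3.952.

σ̂²_MAP = 3.952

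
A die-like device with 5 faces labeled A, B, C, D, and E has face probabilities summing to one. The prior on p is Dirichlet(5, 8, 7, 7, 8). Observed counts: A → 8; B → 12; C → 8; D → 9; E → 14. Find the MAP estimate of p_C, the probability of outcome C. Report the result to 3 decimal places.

MAP estimate of p_C = 0.173

The posterior is Dirichlet(αᵢ + nᵢ) = Dirichlet(13, 20, 15, 16, 22).
For a Dirichlet(a₁,…,a_K) with all aᵢ > 1, the mode has j-th component (aⱼ − 1)/(Σaᵢ − K).
Here Σaᵢ = 86 and K = 5, so p_C = (15 − 1)/(86 − 5) = 14/81 ≈ 0.173.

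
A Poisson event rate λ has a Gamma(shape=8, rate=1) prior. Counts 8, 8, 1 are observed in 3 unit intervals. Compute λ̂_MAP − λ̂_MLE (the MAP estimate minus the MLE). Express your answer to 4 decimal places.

MAP − MLE = 0.3333

Σxᵢ = 17. Posterior is Gamma(25, 4); MAP = (25−1)/4 = 24/4 ≈ 6.00000.
MLE = x̄ = 17/3 ≈ 5.66667.
Difference = 24/4 − 17/3 = 1/3 ≈ 0.3333.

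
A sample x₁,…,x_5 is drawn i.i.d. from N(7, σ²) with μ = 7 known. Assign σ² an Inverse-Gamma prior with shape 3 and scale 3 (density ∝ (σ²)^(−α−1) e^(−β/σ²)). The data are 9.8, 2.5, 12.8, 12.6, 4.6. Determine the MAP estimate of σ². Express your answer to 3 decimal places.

σ̂²_MAP = 8.065

Sum of squared deviations about the known mean: SS = (9.8−7)² + (2.5−7)² + (12.8−7)² + (12.6−7)² + (4.6−7)² = 98.85.
The Normal likelihood contributes (σ²)^(−n/2) exp(−SS/(2σ²)), so the posterior is Inverse-Gamma(α + n/2, β + SS/2) = Inverse-Gamma(5.5, 52.425).
The mode of Inverse-Gamma(a, b) is b/(a+1) = 52.425/6.5 ≈ 8.065.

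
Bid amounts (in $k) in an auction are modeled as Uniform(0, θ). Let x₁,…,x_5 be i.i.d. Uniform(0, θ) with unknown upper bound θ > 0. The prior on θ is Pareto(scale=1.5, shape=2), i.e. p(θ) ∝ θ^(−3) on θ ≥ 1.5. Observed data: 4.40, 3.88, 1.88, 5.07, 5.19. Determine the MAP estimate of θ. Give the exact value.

The Uniform(0, θ) likelihood is θ^(−n) for θ ≥ max(xᵢ), zero otherwise. Here max(xᵢ) = 5.19.
Posterior ∝ θ^(−3) · θ^(−5) = θ^(−8) on θ ≥ max(1.5, 5.19) = 5.19.
This density is strictly decreasing in θ, so the posterior mode lies at the lower boundary of the support.

θ̂_MAP = 5.19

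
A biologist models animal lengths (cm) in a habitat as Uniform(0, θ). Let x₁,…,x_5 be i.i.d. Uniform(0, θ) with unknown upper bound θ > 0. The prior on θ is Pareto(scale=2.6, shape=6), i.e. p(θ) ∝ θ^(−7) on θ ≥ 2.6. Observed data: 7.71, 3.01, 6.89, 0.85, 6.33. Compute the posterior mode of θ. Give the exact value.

θ̂_MAP = 7.71

The Uniform(0, θ) likelihood is θ^(−n) for θ ≥ max(xᵢ), zero otherwise. Here max(xᵢ) = 7.71.
Posterior ∝ θ^(−7) · θ^(−5) = θ^(−12) on θ ≥ max(2.6, 7.71) = 7.71.
This density is strictly decreasing in θ, so the posterior mode lies at the lower boundary of the support.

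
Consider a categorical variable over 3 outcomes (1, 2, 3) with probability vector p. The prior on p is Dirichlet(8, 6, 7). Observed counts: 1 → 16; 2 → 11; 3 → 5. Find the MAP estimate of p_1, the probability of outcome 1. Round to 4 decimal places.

MAP estimate: 0.4600

The posterior is Dirichlet(αᵢ + nᵢ) = Dirichlet(24, 17, 12).
For a Dirichlet(a₁,…,a_K) with all aᵢ > 1, the mode has j-th component (aⱼ − 1)/(Σaᵢ − K).
Here Σaᵢ = 53 and K = 3, so p_1 = (24 − 1)/(53 − 3) = 23/50 ≈ 0.4600.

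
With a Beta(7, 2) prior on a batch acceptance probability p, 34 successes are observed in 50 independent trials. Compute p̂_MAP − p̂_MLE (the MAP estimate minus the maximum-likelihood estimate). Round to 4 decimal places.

MAP − MLE = 0.0218

Posterior is Beta(41, 18); MAP = (41−1)/(59−2) = 40/57 ≈ 0.70175.
MLE ignores the prior: p̂_MLE = k/n = 34/50 ≈ 0.68000.
Difference = 40/57 − 34/50 = 31/1425 ≈ 0.0218.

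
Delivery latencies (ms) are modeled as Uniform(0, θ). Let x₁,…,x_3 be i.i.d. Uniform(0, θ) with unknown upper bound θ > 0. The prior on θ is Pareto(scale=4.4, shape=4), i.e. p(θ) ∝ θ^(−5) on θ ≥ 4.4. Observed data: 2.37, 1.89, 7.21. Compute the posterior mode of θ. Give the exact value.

θ̂_MAP = 7.21

The Uniform(0, θ) likelihood is θ^(−n) for θ ≥ max(xᵢ), zero otherwise. Here max(xᵢ) = 7.21.
Posterior ∝ θ^(−5) · θ^(−3) = θ^(−8) on θ ≥ max(4.4, 7.21) = 7.21.
This density is strictly decreasing in θ, so the posterior mode lies at the lower boundary of the support.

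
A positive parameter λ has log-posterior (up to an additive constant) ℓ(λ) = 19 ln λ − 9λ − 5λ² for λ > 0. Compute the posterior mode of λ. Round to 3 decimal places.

λ̂_MAP = 1.000

ℓ'(λ) = 19/λ − 9 − 10λ. Setting this to zero and multiplying by λ: 10λ² + 9λ − 19 = 0.
λ = (−9 + √(9² + 4·10·19)) / (2·10) = (−9 + √841) / 20 = (−9 + 29)/20 = 1.
ℓ''(λ) = −19/λ² − 10 < 0, confirming a maximum.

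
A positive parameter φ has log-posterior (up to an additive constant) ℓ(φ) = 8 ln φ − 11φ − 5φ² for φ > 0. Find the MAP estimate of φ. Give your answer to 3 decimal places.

φ̂_MAP = 0.500

ℓ'(φ) = 8/φ − 11 − 10φ. Setting this to zero and multiplying by φ: 10φ² + 11φ − 8 = 0.
φ = (−11 + √(11² + 4·10·8)) / (2·10) = (−11 + √441) / 20 = (−11 + 21)/20 = 1/2.
ℓ''(φ) = −8/φ² − 10 < 0, confirming a maximum.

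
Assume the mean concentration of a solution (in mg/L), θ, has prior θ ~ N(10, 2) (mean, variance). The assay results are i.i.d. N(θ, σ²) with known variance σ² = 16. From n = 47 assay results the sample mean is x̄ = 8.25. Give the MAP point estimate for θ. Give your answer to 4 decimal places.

θ̂_MAP = 8.5045

n = 47, x̄ = 8.25.
For a Normal prior and Normal likelihood with known variance, the posterior is Normal; its mode equals its mean, the precision-weighted average.
Prior precision 1/σ₀² = 1/2 = 0.5; data precision n/σ² = 47/16 = 2.9375.
θ̂ = (0.5·10 + 2.9375·8.25) / (0.5 + 2.9375) = 29.234375/3.4375 = 1871/220 ≈ 8.5045.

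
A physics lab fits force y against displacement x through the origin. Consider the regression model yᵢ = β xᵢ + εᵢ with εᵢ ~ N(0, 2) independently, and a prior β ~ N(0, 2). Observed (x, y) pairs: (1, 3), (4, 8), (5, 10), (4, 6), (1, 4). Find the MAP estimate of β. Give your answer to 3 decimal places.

β̂_MAP = 1.883

log p(β | y) = −Σ(yᵢ − βxᵢ)²/(2·2) − β²/(2·2) + const.
Setting the derivative to zero: Σxᵢ(yᵢ − βxᵢ)/2 − β/2 = 0, so β = Σxᵢyᵢ / (Σxᵢ² + σ²/τ²).
Σxᵢyᵢ = 1·3 + 4·8 + 5·10 + 4·6 + 1·4 = 113; Σxᵢ² = 59; σ²/τ² = 1.
β̂_MAP = 113 / (59 + 1) = 113/60 ≈ 1.883.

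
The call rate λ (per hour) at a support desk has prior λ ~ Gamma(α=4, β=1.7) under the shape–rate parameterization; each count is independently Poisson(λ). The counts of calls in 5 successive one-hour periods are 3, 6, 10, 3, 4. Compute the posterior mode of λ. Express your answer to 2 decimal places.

Σxᵢ = 3+6+10+3+4 = 26, with n = 5.
Posterior ∝ λ^3e^(−1.7λ) · λ^26e^(−5λ) = λ^29e^(−6.7λ), i.e. Gamma(shape=30, rate=6.7).
The mode of a Gamma(a, b) with a ≥ 1 (shape–rate) is (a−1)/b = 29/6.7 ≈ 4.33.

λ̂_MAP = 4.33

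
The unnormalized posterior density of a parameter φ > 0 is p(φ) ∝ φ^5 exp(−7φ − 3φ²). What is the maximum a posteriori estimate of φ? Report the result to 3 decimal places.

φ̂_MAP = 0.500

ℓ'(φ) = 5/φ − 7 − 6φ. Setting this to zero and multiplying by φ: 6φ² + 7φ − 5 = 0.
φ = (−7 + √(7² + 4·6·5)) / (2·6) = (−7 + √169) / 12 = (−7 + 13)/12 = 1/2.
ℓ''(φ) = −5/φ² − 6 < 0, confirming a maximum.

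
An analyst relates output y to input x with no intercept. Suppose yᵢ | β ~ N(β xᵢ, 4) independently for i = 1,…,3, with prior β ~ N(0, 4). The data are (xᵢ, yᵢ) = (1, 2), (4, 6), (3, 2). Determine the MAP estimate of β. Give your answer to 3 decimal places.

β̂_MAP = 1.185

log p(β | y) = −Σ(yᵢ − βxᵢ)²/(2·4) − β²/(2·4) + const.
Setting the derivative to zero: Σxᵢ(yᵢ − βxᵢ)/4 − β/4 = 0, so β = Σxᵢyᵢ / (Σxᵢ² + σ²/τ²).
Σxᵢyᵢ = 1·2 + 4·6 + 3·2 = 32; Σxᵢ² = 26; σ²/τ² = 1.
β̂_MAP = 32 / (26 + 1) = 32/27 ≈ 1.185.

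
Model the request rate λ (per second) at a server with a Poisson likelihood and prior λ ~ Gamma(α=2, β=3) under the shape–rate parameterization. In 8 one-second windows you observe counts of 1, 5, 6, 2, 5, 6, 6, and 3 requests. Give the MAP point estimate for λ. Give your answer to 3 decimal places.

λ̂_MAP = 3.182

Σxᵢ = 1+5+6+2+5+6+6+3 = 34, with n = 8.
Posterior ∝ λe^(−3λ) · λ^34e^(−8λ) = λ^35e^(−11λ), i.e. Gamma(shape=36, rate=11).
The mode of a Gamma(a, b) with a ≥ 1 (shape–rate) is (a−1)/b = 35/11 ≈ 3.182.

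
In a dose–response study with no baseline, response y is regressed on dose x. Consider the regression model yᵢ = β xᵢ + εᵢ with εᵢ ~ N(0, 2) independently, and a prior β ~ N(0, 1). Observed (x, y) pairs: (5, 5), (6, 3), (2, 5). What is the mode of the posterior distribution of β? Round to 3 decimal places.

log p(β | y) = −Σ(yᵢ − βxᵢ)²/(2·2) − β²/(2·1) + const.
Setting the derivative to zero: Σxᵢ(yᵢ − βxᵢ)/2 − β/1 = 0, so β = Σxᵢyᵢ / (Σxᵢ² + σ²/τ²).
Σxᵢyᵢ = 5·5 + 6·3 + 2·5 = 53; Σxᵢ² = 65; σ²/τ² = 2.
β̂_MAP = 53 / (65 + 2) = 53/67 ≈ 0.791.

β̂_MAP = 0.791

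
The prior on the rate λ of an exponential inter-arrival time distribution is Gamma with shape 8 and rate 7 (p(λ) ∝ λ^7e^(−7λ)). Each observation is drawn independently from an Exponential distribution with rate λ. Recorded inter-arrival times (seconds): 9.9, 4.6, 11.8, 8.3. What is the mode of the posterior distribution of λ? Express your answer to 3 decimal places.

λ̂_MAP = 0.264

The Exponential(rate=λ) likelihood is ∝ λ^n e^(−λΣtᵢ). Here n = 4 and Σtᵢ = 9.9 + 4.6 + 11.8 + 8.3 = 34.6.
Posterior ∝ λ^7e^(−7λ) · λ^4e^(−34.6λ) = λ^11e^(−41.6λ), i.e. Gamma(12, 41.6).
Mode = (a−1)/b = 11/41.6 ≈ 0.264.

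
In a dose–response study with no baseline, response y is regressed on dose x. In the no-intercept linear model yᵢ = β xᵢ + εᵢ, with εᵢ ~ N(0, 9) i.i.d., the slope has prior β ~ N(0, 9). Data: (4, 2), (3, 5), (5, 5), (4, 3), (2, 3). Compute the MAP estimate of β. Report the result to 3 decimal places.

log p(β | y) = −Σ(yᵢ − βxᵢ)²/(2·9) − β²/(2·9) + const.
Setting the derivative to zero: Σxᵢ(yᵢ − βxᵢ)/9 − β/9 = 0, so β = Σxᵢyᵢ / (Σxᵢ² + σ²/τ²).
Σxᵢyᵢ = 4·2 + 3·5 + 5·5 + 4·3 + 2·3 = 66; Σxᵢ² = 70; σ²/τ² = 1.
β̂_MAP = 66 / (70 + 1) = 66/71 ≈ 0.930.

β̂_MAP = 0.930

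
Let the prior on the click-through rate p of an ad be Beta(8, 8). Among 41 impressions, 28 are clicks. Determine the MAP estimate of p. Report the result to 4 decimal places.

Prior: Beta(8, 8).
Data: 28 successes in 41 trials. The binomial likelihood contributes p^28(1−p)^13, so the posterior is Beta(8+28, 8+13) = Beta(36, 21).
For Beta(a, b) with a, b > 1 the mode is (a−1)/(a+b−2) = 35/55 ≈ 0.6364.

p̂_MAP = 0.6364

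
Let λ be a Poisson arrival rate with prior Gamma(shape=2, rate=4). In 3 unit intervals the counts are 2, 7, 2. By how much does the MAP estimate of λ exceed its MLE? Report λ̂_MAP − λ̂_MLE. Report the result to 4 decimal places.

MAP − MLE = -1.9524

Σxᵢ = 11. Posterior is Gamma(13, 7); MAP = (13−1)/7 = 12/7 ≈ 1.71429.
MLE = x̄ = 11/3 ≈ 3.66667.
Difference = 12/7 − 11/3 = -41/21 ≈ -1.9524.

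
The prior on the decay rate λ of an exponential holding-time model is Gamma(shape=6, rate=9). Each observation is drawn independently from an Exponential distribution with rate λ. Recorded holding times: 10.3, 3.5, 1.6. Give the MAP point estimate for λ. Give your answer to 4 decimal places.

λ̂_MAP = 0.3279

The Exponential(rate=λ) likelihood is ∝ λ^n e^(−λΣtᵢ). Here n = 3 and Σtᵢ = 10.3 + 3.5 + 1.6 = 15.4.
Posterior ∝ λ^5e^(−9λ) · λ^3e^(−15.4λ) = λ^8e^(−24.4λ), i.e. Gamma(9, 24.4).
Mode = (a−1)/b = 8/24.4 ≈ 0.3279.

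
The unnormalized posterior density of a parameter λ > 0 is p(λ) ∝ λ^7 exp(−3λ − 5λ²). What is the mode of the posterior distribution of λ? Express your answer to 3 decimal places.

ℓ'(λ) = 7/λ − 3 − 10λ. Setting this to zero and multiplying by λ: 10λ² + 3λ − 7 = 0.
λ = (−3 + √(3² + 4·10·7)) / (2·10) = (−3 + √289) / 20 = (−3 + 17)/20 = 7/10.
ℓ''(λ) = −7/λ² − 10 < 0, confirming a maximum.

λ̂_MAP = 0.700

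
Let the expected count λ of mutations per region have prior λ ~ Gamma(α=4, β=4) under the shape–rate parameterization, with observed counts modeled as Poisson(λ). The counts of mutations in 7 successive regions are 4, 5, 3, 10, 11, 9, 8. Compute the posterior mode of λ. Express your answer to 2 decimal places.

λ̂_MAP = 4.82

Σxᵢ = 4+5+3+10+11+9+8 = 50, with n = 7.
Posterior ∝ λ^3e^(−4λ) · λ^50e^(−7λ) = λ^53e^(−11λ), i.e. Gamma(shape=54, rate=11).
The mode of a Gamma(a, b) with a ≥ 1 (shape–rate) is (a−1)/b = 53/11 ≈ 4.82.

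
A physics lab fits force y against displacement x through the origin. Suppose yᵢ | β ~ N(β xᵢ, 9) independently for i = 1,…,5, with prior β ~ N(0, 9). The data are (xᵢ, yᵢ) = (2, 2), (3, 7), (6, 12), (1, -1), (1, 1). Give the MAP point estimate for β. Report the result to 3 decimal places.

β̂_MAP = 1.865

log p(β | y) = −Σ(yᵢ − βxᵢ)²/(2·9) − β²/(2·9) + const.
Setting the derivative to zero: Σxᵢ(yᵢ − βxᵢ)/9 − β/9 = 0, so β = Σxᵢyᵢ / (Σxᵢ² + σ²/τ²).
Σxᵢyᵢ = 2·2 + 3·7 + 6·12 + 1·(-1) + 1·1 = 97; Σxᵢ² = 51; σ²/τ² = 1.
β̂_MAP = 97 / (51 + 1) = 97/52 ≈ 1.865.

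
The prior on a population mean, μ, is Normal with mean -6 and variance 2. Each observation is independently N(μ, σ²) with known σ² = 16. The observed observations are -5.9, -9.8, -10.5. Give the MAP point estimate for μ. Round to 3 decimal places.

μ̂_MAP = -6.745

n = 3; x̄ = ((-5.9) + (-9.8) + (-10.5))/3 = -26.2/3 = -131/15 ≈ -8.7333.
For a Normal prior and Normal likelihood with known variance, the posterior is Normal; its mode equals its mean, the precision-weighted average.
Prior precision 1/σ₀² = 1/2 = 0.5; data precision n/σ² = 3/16 = 0.1875.
μ̂ = (0.5·(-6) + 0.1875·(-131/15)) / (0.5 + 0.1875) = (-4.6375)/0.6875 = -371/55 ≈ -6.745.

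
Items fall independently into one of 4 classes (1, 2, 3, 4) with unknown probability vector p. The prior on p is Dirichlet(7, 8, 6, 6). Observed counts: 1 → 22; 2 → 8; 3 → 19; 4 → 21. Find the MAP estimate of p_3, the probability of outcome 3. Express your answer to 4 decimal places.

MAP estimate: 0.2581

The posterior is Dirichlet(αᵢ + nᵢ) = Dirichlet(29, 16, 25, 27).
For a Dirichlet(a₁,…,a_K) with all aᵢ > 1, the mode has j-th component (aⱼ − 1)/(Σaᵢ − K).
Here Σaᵢ = 97 and K = 4, so p_3 = (25 − 1)/(97 − 4) = 24/93 ≈ 0.2581.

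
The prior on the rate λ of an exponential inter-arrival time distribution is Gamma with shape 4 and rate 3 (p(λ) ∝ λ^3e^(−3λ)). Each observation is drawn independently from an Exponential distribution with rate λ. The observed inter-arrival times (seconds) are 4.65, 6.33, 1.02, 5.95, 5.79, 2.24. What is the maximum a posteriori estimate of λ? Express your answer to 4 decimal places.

λ̂_MAP = 0.3106

The Exponential(rate=λ) likelihood is ∝ λ^n e^(−λΣtᵢ). Here n = 6 and Σtᵢ = 4.65 + 6.33 + 1.02 + 5.95 + 5.79 + 2.24 = 25.98.
Posterior ∝ λ^3e^(−3λ) · λ^6e^(−25.98λ) = λ^9e^(−28.98λ), i.e. Gamma(10, 28.98).
Mode = (a−1)/b = 9/28.98 ≈ 0.3106.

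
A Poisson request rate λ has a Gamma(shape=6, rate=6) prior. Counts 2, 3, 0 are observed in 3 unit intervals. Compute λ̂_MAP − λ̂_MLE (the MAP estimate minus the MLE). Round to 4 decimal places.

MAP − MLE = -0.5556

Σxᵢ = 5. Posterior is Gamma(11, 9); MAP = (11−1)/9 = 10/9 ≈ 1.11111.
MLE = x̄ = 5/3 ≈ 1.66667.
Difference = 10/9 − 5/3 = -5/9 ≈ -0.5556.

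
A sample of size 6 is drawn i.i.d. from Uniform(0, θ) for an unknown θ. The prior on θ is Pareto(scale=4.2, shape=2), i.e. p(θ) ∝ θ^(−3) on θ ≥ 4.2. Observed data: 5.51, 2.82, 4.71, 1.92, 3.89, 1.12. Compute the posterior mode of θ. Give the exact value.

θ̂_MAP = 5.51

The Uniform(0, θ) likelihood is θ^(−n) for θ ≥ max(xᵢ), zero otherwise. Here max(xᵢ) = 5.51.
Posterior ∝ θ^(−3) · θ^(−6) = θ^(−9) on θ ≥ max(4.2, 5.51) = 5.51.
This density is strictly decreasing in θ, so the posterior mode lies at the lower boundary of the support.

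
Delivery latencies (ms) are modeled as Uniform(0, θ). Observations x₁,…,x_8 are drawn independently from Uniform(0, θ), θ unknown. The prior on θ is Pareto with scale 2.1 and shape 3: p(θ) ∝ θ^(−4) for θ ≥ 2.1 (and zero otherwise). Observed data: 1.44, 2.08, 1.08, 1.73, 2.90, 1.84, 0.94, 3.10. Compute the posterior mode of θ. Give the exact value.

θ̂_MAP = 3.10

The Uniform(0, θ) likelihood is θ^(−n) for θ ≥ max(xᵢ), zero otherwise. Here max(xᵢ) = 3.10.
Posterior ∝ θ^(−4) · θ^(−8) = θ^(−12) on θ ≥ max(2.1, 3.10) = 3.10.
This density is strictly decreasing in θ, so the posterior mode lies at the lower boundary of the support.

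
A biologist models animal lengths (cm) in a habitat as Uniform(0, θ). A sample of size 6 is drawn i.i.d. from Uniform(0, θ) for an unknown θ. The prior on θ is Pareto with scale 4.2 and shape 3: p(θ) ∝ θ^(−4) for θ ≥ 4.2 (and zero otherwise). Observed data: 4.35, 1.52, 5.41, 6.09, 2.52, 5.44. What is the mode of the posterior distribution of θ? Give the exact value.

The Uniform(0, θ) likelihood is θ^(−n) for θ ≥ max(xᵢ), zero otherwise. Here max(xᵢ) = 6.09.
Posterior ∝ θ^(−4) · θ^(−6) = θ^(−10) on θ ≥ max(4.2, 6.09) = 6.09.
This density is strictly decreasing in θ, so the posterior mode lies at the lower boundary of the support.

θ̂_MAP = 6.09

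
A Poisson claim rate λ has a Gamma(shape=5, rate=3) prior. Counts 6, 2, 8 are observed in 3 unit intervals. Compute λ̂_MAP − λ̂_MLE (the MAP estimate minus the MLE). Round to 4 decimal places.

Σxᵢ = 16. Posterior is Gamma(21, 6); MAP = (21−1)/6 = 20/6 ≈ 3.33333.
MLE = x̄ = 16/3 ≈ 5.33333.
Difference = 20/6 − 16/3 = -2 ≈ -2.0000.

MAP − MLE = -2.0000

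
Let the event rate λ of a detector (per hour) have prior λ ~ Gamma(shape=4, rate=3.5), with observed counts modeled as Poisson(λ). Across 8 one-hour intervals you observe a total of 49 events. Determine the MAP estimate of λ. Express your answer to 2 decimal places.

Σxᵢ = 49, n = 8.
Posterior ∝ λ^3e^(−3.5λ) · λ^49e^(−8λ) = λ^52e^(−11.5λ), i.e. Gamma(shape=53, rate=11.5).
The mode of a Gamma(a, b) with a ≥ 1 (shape–rate) is (a−1)/b = 52/11.5 ≈ 4.52.

λ̂_MAP = 4.52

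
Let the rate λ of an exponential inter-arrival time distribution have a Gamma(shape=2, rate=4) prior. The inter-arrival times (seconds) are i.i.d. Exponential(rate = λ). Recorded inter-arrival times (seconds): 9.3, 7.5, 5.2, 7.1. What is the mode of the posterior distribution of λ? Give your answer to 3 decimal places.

λ̂_MAP = 0.151

The Exponential(rate=λ) likelihood is ∝ λ^n e^(−λΣtᵢ). Here n = 4 and Σtᵢ = 9.3 + 7.5 + 5.2 + 7.1 = 29.1.
Posterior ∝ λe^(−4λ) · λ^4e^(−29.1λ) = λ^5e^(−33.1λ), i.e. Gamma(6, 33.1).
Mode = (a−1)/b = 5/33.1 ≈ 0.151.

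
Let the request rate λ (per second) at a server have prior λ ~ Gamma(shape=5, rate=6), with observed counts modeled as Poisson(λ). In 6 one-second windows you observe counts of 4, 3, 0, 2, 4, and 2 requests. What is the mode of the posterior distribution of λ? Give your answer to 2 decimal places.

λ̂_MAP = 1.58

Σxᵢ = 4+3+0+2+4+2 = 15, with n = 6.
Posterior ∝ λ^4e^(−6λ) · λ^15e^(−6λ) = λ^19e^(−12λ), i.e. Gamma(shape=20, rate=12).
The mode of a Gamma(a, b) with a ≥ 1 (shape–rate) is (a−1)/b = 19/12 ≈ 1.58.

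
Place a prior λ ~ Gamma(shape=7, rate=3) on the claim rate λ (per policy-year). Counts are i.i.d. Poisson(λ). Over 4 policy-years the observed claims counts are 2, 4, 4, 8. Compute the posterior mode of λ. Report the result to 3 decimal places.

Σxᵢ = 2+4+4+8 = 18, with n = 4.
Posterior ∝ λ^6e^(−3λ) · λ^18e^(−4λ) = λ^24e^(−7λ), i.e. Gamma(shape=25, rate=7).
The mode of a Gamma(a, b) with a ≥ 1 (shape–rate) is (a−1)/b = 24/7 ≈ 3.429.

λ̂_MAP = 3.429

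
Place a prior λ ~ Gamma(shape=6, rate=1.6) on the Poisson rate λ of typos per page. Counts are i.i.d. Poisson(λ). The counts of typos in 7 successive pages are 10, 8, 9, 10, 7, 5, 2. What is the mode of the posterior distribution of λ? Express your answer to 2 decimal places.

λ̂_MAP = 6.51

Σxᵢ = 10+8+9+10+7+5+2 = 51, with n = 7.
Posterior ∝ λ^5e^(−1.6λ) · λ^51e^(−7λ) = λ^56e^(−8.6λ), i.e. Gamma(shape=57, rate=8.6).
The mode of a Gamma(a, b) with a ≥ 1 (shape–rate) is (a−1)/b = 56/8.6 ≈ 6.51.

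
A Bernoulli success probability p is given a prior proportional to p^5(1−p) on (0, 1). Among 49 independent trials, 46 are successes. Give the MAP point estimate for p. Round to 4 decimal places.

p̂_MAP = 0.9273

The prior density ∝ p^5(1−p)^1 is the kernel of Beta(6, 2).
Data: 46 successes in 49 trials. The binomial likelihood contributes p^46(1−p)^3, so the posterior is Beta(6+46, 2+3) = Beta(52, 5).
For Beta(a, b) with a, b > 1 the mode is (a−1)/(a+b−2) = 51/55 ≈ 0.9273.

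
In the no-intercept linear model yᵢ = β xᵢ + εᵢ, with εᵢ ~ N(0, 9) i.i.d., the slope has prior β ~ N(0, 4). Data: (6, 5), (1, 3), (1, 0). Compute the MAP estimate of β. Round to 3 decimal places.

β̂_MAP = 0.820

log p(β | y) = −Σ(yᵢ − βxᵢ)²/(2·9) − β²/(2·4) + const.
Setting the derivative to zero: Σxᵢ(yᵢ − βxᵢ)/9 − β/4 = 0, so β = Σxᵢyᵢ / (Σxᵢ² + σ²/τ²).
Σxᵢyᵢ = 6·5 + 1·3 + 1·0 = 33; Σxᵢ² = 38; σ²/τ² = 2.25.
β̂_MAP = 33 / (38 + 2.25) = 33/40.25 ≈ 0.820.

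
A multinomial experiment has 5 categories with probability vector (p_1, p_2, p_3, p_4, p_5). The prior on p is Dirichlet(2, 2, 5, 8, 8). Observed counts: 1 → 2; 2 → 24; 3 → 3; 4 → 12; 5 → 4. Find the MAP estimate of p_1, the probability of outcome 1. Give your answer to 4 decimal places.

MAP estimate: 0.0462

The posterior is Dirichlet(αᵢ + nᵢ) = Dirichlet(4, 26, 8, 20, 12).
For a Dirichlet(a₁,…,a_K) with all aᵢ > 1, the mode has j-th component (aⱼ − 1)/(Σaᵢ − K).
Here Σaᵢ = 70 and K = 5, so p_1 = (4 − 1)/(70 − 5) = 3/65 ≈ 0.0462.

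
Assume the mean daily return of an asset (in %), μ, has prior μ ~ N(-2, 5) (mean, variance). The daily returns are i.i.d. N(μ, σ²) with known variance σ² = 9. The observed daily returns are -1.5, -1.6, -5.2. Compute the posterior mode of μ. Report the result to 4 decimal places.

n = 3; x̄ = ((-1.5) + (-1.6) + (-5.2))/3 = -8.3/3 = -83/30 ≈ -2.7667.
For a Normal prior and Normal likelihood with known variance, the posterior is Normal; its mode equals its mean, the precision-weighted average.
Prior precision 1/σ₀² = 1/5 = 0.2; data precision n/σ² = 3/9 = 1/3.
μ̂ = (0.2·(-2) + (1/3)·(-83/30)) / (0.2 + 1/3) = (-119/90)/(8/15) = -119/48 ≈ -2.4792.

μ̂_MAP = -2.4792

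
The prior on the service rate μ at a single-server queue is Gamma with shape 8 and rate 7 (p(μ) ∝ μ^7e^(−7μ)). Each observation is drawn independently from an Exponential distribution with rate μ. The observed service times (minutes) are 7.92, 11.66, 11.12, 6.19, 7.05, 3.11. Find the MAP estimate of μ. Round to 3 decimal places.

The Exponential(rate=μ) likelihood is ∝ μ^n e^(−μΣtᵢ). Here n = 6 and Σtᵢ = 7.92 + 11.66 + 11.12 + 6.19 + 7.05 + 3.11 = 47.05.
Posterior ∝ μ^7e^(−7μ) · μ^6e^(−47.05μ) = μ^13e^(−54.05μ), i.e. Gamma(14, 54.05).
Mode = (a−1)/b = 13/54.05 ≈ 0.241.

μ̂_MAP = 0.241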